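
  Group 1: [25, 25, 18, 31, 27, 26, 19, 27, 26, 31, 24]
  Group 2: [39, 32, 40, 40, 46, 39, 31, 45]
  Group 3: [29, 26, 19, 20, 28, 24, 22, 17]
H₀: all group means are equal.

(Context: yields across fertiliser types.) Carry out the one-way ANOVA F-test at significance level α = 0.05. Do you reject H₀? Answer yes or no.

Group means [25.36, 39.00, 23.12], grand mean 28.741
SSB = Σnᵢ(x̄ᵢ−x̄)² = 1219.765; SSW = ΣΣ(x−x̄ᵢ)² = 499.420
MSB = 1219.765/2 = 609.8824; MSW = 499.420/24 = 20.8092
F = MSB/MSW = 29.3083
df = (2, 24)
p-value (upper-tail) = 0.00000
At α=0.05: p < α → reject H₀

reject H₀: yes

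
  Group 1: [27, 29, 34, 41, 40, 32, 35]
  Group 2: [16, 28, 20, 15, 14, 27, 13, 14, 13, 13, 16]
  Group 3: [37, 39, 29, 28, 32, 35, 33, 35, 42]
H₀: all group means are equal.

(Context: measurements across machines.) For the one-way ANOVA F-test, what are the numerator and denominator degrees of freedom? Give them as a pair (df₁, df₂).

k = 3 groups, N = 27 total
df = (k−1, N−k) = (3−1, 27−3) = (2, 24)

degrees of freedom = [2, 24]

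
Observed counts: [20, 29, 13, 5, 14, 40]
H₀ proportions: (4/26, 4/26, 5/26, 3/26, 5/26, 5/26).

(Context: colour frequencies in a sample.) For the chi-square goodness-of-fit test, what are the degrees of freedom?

degrees of freedom = 5

df = k − 1 = 6 − 1 = 5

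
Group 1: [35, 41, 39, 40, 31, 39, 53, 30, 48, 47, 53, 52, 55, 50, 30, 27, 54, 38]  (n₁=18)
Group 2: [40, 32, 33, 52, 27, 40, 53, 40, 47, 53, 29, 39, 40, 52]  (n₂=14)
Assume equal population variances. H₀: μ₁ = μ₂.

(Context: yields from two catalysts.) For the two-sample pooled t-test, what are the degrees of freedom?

degrees of freedom = 30

df = n₁ + n₂ − 2 = 18 + 14 − 2 = 30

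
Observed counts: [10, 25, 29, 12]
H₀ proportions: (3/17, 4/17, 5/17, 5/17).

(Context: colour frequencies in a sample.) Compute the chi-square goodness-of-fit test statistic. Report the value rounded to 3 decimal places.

test statistic = 10.473

n = 76; E_i = n·p_i = [13.41, 17.88, 22.35, 22.35]
χ² = (10−13.41)²/13.41 + (25−17.88)²/17.88 + (29−22.35)²/22.35 + (12−22.35)²/22.35 = 10.4726
df = 3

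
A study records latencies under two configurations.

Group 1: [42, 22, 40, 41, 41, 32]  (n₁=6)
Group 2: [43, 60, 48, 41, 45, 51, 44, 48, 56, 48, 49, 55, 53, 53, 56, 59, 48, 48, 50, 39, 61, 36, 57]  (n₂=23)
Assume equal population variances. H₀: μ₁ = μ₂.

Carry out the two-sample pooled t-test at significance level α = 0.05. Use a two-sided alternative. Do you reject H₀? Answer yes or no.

x̄₁=36.333, s₁=7.916, n₁=6
x̄₂=49.913, s₂=6.728, n₂=23
s_p² = [5·7.916² + 22·6.728²]/27 = 48.4874
SE = √(s_p²·(1/6+1/23)) = 3.1921
t = (36.333−49.913)/3.1921 = -4.2542
df = 27
p-value (two-sided) = 0.00023
At α=0.05: p < α → reject H₀

reject H₀: yes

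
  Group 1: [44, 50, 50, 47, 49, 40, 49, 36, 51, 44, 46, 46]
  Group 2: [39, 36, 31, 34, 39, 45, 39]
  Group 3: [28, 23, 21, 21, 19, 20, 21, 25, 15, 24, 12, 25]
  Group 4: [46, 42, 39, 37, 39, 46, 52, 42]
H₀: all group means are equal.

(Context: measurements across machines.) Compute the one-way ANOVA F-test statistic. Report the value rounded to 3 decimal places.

test statistic = 68.205

Group means [46.00, 37.57, 21.17, 42.88], grand mean 36.205
SSB = Σnᵢ(x̄ᵢ−x̄)² = 4234.103; SSW = ΣΣ(x−x̄ᵢ)² = 724.256
MSB = 4234.103/3 = 1411.3677; MSW = 724.256/35 = 20.6930
F = MSB/MSW = 68.2050
df = (3, 35)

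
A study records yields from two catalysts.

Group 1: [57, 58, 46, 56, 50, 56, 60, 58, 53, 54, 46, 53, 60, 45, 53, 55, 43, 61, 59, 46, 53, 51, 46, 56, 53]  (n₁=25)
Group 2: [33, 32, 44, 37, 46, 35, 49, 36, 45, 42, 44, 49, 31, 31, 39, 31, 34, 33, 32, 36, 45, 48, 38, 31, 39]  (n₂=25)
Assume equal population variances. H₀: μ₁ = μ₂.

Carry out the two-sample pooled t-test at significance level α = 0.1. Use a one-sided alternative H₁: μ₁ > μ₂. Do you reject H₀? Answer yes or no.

x̄₁=53.120, s₁=5.278, n₁=25
x̄₂=38.400, s₂=6.265, n₂=25
s_p² = [24·5.278² + 24·6.265²]/48 = 33.5550
SE = √(s_p²·(1/25+1/25)) = 1.6384
t = (53.120−38.400)/1.6384 = 8.9843
df = 48
p-value (one-sided, H₁ greater) = 0.00000
At α=0.1: p < α → reject H₀

reject H₀: yes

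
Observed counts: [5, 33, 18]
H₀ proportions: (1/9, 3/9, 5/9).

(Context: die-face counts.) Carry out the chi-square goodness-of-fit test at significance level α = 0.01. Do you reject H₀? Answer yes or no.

reject H₀: yes

n = 56; E_i = n·p_i = [6.22, 18.67, 31.11]
χ² = (5−6.22)²/6.22 + (33−18.67)²/18.67 + (18−31.11)²/31.11 = 16.7714
df = 2
p-value (upper-tail) = 0.00023
At α=0.01: p < α → reject H₀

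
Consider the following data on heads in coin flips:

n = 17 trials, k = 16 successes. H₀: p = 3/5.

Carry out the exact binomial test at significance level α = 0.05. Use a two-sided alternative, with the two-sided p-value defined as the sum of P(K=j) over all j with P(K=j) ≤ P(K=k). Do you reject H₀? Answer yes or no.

reject H₀: yes

Exact binomial: n=17, k=16, p₀=3/5=0.6000
P(X=j) = C(n,j)·p₀^j·(1−p₀)^(n−j); p = Σ P(X=j) over j with P(X=j) ≤ P(X=16)
p-value (two-sided) = 0.00254
At α=0.05: p < α → reject H₀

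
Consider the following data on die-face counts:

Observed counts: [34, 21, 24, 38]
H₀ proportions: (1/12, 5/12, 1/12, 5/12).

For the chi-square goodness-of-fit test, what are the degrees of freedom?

degrees of freedom = 3

df = k − 1 = 4 − 1 = 3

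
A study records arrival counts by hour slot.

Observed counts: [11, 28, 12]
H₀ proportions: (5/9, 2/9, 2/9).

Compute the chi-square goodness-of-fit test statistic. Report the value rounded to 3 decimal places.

test statistic = 35.153

n = 51; E_i = n·p_i = [28.33, 11.33, 11.33]
χ² = (11−28.33)²/28.33 + (28−11.33)²/11.33 + (12−11.33)²/11.33 = 35.1529
df = 2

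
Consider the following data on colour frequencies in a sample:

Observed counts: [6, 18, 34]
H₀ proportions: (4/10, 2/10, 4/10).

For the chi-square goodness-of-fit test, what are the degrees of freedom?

degrees of freedom = 2

df = k − 1 = 3 − 1 = 2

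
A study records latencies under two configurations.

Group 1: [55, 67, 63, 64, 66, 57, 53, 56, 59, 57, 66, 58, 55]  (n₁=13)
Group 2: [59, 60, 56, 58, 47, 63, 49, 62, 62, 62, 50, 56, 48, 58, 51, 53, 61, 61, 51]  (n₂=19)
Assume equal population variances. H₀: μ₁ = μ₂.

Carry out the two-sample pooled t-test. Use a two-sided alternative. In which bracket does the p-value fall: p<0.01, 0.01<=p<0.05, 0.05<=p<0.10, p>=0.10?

p-value bracket: 0.05<=p<0.10

x̄₁=59.692, s₁=4.854, n₁=13
x̄₂=56.158, s₂=5.419, n₂=19
s_p² = [12·4.854² + 18·5.419²]/30 = 27.0432
SE = √(s_p²·(1/13+1/19)) = 1.8718
t = (59.692−56.158)/1.8718 = 1.8883
df = 30
p-value (two-sided) = 0.06870
→ bracket: 0.05<=p<0.10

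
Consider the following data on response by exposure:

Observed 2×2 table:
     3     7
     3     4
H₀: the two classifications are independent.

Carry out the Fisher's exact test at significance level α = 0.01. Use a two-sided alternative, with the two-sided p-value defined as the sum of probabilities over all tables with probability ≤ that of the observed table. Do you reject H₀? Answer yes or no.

reject H₀: no

Margins: r₁=10, r₂=7, c₁=6, c₂=11, n=17
p_obs = C(10,3)·C(7,3)/C(17,6); sum pmf over tables with pmf ≤ p_obs
p-value (two-sided) = 0.64367
At α=0.01: p ≥ α → fail to reject H₀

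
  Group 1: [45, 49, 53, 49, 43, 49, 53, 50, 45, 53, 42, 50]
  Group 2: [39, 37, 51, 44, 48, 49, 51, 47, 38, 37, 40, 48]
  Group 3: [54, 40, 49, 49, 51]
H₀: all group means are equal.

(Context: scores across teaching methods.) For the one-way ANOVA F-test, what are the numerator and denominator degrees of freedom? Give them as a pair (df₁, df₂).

degrees of freedom = [2, 26]

k = 3 groups, N = 29 total
df = (k−1, N−k) = (3−1, 29−3) = (2, 26)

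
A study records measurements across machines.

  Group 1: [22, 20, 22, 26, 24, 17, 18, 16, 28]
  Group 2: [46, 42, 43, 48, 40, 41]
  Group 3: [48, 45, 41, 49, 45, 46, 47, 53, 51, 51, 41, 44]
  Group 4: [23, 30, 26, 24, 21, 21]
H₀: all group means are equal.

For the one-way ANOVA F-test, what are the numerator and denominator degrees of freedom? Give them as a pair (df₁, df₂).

degrees of freedom = [3, 29]

k = 4 groups, N = 33 total
df = (k−1, N−k) = (4−1, 33−4) = (3, 29)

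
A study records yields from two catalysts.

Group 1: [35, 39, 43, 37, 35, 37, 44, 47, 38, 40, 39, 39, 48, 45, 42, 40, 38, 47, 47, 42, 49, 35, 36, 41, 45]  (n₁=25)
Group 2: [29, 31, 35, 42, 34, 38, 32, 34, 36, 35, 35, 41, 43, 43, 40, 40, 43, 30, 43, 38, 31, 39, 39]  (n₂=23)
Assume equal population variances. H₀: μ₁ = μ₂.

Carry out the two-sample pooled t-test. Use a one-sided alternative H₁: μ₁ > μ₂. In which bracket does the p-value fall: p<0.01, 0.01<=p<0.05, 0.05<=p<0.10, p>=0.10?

x̄₁=41.120, s₁=4.400, n₁=25
x̄₂=37.000, s₂=4.543, n₂=23
s_p² = [24·4.400² + 22·4.543²]/46 = 19.9704
SE = √(s_p²·(1/25+1/23)) = 1.2912
t = (41.120−37.000)/1.2912 = 3.1909
df = 46
p-value (one-sided, H₁ greater) = 0.00128
→ bracket: p<0.01

p-value bracket: p<0.01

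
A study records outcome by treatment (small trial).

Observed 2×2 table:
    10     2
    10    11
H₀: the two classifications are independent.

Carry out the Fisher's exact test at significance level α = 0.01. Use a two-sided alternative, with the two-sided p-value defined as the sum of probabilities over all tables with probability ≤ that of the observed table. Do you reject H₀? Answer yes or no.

reject H₀: no

Margins: r₁=12, r₂=21, c₁=20, c₂=13, n=33
p_obs = C(12,10)·C(21,10)/C(33,20); sum pmf over tables with pmf ≤ p_obs
p-value (two-sided) = 0.06715
At α=0.01: p ≥ α → fail to reject H₀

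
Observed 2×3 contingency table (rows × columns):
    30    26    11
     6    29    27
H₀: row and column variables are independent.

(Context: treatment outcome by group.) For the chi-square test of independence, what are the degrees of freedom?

df = (r−1)(c−1) = (2−1)·(3−1) = 2

degrees of freedom = 2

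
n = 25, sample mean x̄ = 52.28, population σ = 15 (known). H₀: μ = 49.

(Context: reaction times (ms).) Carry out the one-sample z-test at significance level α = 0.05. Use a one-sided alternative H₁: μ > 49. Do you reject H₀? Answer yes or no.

SE = σ/√n = 15/√25 = 3.0000
z = (x̄−μ₀)/SE = (52.28−49)/3.0000 = 1.0933
p-value (one-sided, H₁ greater) = 0.13712
At α=0.05: p ≥ α → fail to reject H₀

reject H₀: no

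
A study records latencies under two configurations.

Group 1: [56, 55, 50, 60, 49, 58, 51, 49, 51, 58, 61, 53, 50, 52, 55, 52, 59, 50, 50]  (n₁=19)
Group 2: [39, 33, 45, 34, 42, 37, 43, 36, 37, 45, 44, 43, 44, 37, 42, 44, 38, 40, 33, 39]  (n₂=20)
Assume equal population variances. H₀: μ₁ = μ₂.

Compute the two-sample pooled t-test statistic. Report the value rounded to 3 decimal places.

test statistic = 10.831

x̄₁=53.632, s₁=3.989, n₁=19
x̄₂=39.750, s₂=4.011, n₂=20
s_p² = [18·3.989² + 19·4.011²]/37 = 16.0046
SE = √(s_p²·(1/19+1/20)) = 1.2816
t = (53.632−39.750)/1.2816 = 10.8312
df = 37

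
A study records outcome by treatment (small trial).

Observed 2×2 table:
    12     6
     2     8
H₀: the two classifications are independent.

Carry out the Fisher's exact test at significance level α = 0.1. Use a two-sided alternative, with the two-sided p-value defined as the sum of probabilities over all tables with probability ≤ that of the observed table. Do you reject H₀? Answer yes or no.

Margins: r₁=18, r₂=10, c₁=14, c₂=14, n=28
p_obs = C(18,12)·C(10,2)/C(28,14); sum pmf over tables with pmf ≤ p_obs
p-value (two-sided) = 0.04607
At α=0.1: p < α → reject H₀

reject H₀: yes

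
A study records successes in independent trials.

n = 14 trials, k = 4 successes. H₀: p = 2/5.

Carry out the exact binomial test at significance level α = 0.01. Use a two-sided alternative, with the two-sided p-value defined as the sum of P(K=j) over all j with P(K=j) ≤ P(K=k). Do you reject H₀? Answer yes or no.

Exact binomial: n=14, k=4, p₀=2/5=0.4000
P(X=j) = C(n,j)·p₀^j·(1−p₀)^(n−j); p = Σ P(X=j) over j with P(X=j) ≤ P(X=4)
p-value (two-sided) = 0.42940
At α=0.01: p ≥ α → fail to reject H₀

reject H₀: no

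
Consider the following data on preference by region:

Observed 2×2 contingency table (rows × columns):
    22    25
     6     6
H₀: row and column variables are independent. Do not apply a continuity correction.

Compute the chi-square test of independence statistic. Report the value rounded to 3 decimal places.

Row totals [47, 12], col totals [28, 31], n=59
χ² = (22−22.31)²/22.31 + (25−24.69)²/24.69 + (6−5.69)²/5.69 + (6−6.31)²/6.31 = 0.0390
df = 1

test statistic = 0.039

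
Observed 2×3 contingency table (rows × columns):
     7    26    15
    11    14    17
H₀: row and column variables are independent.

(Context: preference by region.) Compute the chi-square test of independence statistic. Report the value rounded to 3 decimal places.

Row totals [48, 42], col totals [18, 40, 32], n=90
χ² = (7−9.60)²/9.60 + (26−21.33)²/21.33 + (15−17.07)²/17.07 + (11−8.40)²/8.40 + (14−18.67)²/18.67 + (17−14.93)²/14.93 = 4.2327
df = 2

test statistic = 4.233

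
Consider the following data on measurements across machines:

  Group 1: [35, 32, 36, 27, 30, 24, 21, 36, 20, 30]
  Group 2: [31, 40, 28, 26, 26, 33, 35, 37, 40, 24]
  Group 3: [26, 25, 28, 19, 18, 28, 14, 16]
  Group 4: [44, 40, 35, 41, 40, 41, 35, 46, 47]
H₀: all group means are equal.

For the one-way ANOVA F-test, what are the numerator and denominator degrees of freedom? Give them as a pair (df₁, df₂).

k = 4 groups, N = 37 total
df = (k−1, N−k) = (4−1, 37−4) = (3, 33)

degrees of freedom = [3, 33]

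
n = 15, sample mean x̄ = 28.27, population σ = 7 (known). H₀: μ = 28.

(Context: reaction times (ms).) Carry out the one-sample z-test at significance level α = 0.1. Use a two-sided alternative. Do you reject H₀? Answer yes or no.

SE = σ/√n = 7/√15 = 1.8074
z = (x̄−μ₀)/SE = (28.27−28)/1.8074 = 0.1494
p-value (two-sided) = 0.88125
At α=0.1: p ≥ α → fail to reject H₀

reject H₀: no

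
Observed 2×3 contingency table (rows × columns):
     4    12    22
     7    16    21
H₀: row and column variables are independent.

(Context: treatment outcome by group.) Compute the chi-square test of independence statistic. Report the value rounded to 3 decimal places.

test statistic = 0.979

Row totals [38, 44], col totals [11, 28, 43], n=82
χ² = (4−5.10)²/5.10 + (12−12.98)²/12.98 + (22−19.93)²/19.93 + (7−5.90)²/5.90 + (16−15.02)²/15.02 + (21−23.07)²/23.07 = 0.9791
df = 2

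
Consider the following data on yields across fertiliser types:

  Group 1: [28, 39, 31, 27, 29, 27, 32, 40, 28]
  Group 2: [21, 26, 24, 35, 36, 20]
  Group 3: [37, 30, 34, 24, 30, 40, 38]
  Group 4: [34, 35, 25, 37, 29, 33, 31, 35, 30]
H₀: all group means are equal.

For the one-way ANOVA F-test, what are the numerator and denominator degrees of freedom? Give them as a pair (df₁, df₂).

k = 4 groups, N = 31 total
df = (k−1, N−k) = (4−1, 31−4) = (3, 27)

degrees of freedom = [3, 27]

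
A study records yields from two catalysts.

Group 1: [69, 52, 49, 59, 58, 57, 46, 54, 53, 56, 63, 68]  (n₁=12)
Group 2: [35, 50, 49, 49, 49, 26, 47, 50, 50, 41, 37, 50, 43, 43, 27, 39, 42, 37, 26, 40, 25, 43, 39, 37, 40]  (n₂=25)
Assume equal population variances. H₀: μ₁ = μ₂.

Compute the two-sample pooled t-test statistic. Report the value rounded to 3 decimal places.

x̄₁=57.000, s₁=7.019, n₁=12
x̄₂=40.560, s₂=8.052, n₂=25
s_p² = [11·7.019² + 24·8.052²]/35 = 59.9474
SE = √(s_p²·(1/12+1/25)) = 2.7191
t = (57.000−40.560)/2.7191 = 6.0461
df = 35

test statistic = 6.046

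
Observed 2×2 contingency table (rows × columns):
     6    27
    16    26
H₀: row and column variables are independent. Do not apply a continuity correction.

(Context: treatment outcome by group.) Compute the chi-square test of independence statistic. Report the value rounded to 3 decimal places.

Row totals [33, 42], col totals [22, 53], n=75
χ² = (6−9.68)²/9.68 + (27−23.32)²/23.32 + (16−12.32)²/12.32 + (26−29.68)²/29.68 = 3.5352
df = 1

test statistic = 3.535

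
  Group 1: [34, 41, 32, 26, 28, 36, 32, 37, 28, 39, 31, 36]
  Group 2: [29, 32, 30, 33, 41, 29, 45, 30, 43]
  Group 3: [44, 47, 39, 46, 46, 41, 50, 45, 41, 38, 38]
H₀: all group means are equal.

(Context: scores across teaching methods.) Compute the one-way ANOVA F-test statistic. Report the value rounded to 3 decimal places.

Group means [33.33, 34.67, 43.18], grand mean 37.094
SSB = Σnᵢ(x̄ᵢ−x̄)² = 630.416; SSW = ΣΣ(x−x̄ᵢ)² = 734.303
MSB = 630.416/2 = 315.2079; MSW = 734.303/29 = 25.3208
F = MSB/MSW = 12.4486
df = (2, 29)

test statistic = 12.449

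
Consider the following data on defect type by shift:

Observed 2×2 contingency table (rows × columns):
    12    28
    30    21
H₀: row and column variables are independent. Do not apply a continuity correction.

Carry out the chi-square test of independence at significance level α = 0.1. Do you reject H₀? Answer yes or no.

Row totals [40, 51], col totals [42, 49], n=91
χ² = (12−18.46)²/18.46 + (28−21.54)²/21.54 + (30−23.54)²/23.54 + (21−27.46)²/27.46 = 7.4941
df = 1
p-value (upper-tail) = 0.00619
At α=0.1: p < α → reject H₀

reject H₀: yes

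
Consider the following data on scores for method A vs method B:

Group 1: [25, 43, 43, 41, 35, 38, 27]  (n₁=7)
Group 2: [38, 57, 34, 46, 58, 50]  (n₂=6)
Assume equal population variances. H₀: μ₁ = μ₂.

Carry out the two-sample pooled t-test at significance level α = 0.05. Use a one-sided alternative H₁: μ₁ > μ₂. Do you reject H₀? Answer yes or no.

reject H₀: no

x̄₁=36.000, s₁=7.416, n₁=7
x̄₂=47.167, s₂=9.806, n₂=6
s_p² = [6·7.416² + 5·9.806²]/11 = 73.7121
SE = √(s_p²·(1/7+1/6)) = 4.7766
t = (36.000−47.167)/4.7766 = -2.3378
df = 11
p-value (one-sided, H₁ greater) = 0.98034
At α=0.05: p ≥ α → fail to reject H₀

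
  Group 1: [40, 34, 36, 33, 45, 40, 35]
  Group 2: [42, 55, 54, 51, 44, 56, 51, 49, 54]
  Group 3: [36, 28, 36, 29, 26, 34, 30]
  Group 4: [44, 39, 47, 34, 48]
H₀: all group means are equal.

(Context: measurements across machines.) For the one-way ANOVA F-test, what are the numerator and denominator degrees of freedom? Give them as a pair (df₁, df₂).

k = 4 groups, N = 28 total
df = (k−1, N−k) = (4−1, 28−4) = (3, 24)

degrees of freedom = [3, 24]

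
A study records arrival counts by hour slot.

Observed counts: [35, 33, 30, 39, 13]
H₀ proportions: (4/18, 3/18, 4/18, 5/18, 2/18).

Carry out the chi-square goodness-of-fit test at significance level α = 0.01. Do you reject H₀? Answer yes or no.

reject H₀: no

n = 150; E_i = n·p_i = [33.33, 25.00, 33.33, 41.67, 16.67]
χ² = (35−33.33)²/33.33 + (33−25.00)²/25.00 + (30−33.33)²/33.33 + (39−41.67)²/41.67 + (13−16.67)²/16.67 = 3.9540
df = 4
p-value (upper-tail) = 0.41227
At α=0.01: p ≥ α → fail to reject H₀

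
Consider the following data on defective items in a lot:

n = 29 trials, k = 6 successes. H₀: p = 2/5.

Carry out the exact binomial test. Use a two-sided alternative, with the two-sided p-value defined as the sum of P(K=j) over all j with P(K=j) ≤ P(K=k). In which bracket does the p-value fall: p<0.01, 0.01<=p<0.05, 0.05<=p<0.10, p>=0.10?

Exact binomial: n=29, k=6, p₀=2/5=0.4000
P(X=j) = C(n,j)·p₀^j·(1−p₀)^(n−j); p = Σ P(X=j) over j with P(X=j) ≤ P(X=6)
p-value (two-sided) = 0.03681
→ bracket: 0.01<=p<0.05

p-value bracket: 0.01<=p<0.05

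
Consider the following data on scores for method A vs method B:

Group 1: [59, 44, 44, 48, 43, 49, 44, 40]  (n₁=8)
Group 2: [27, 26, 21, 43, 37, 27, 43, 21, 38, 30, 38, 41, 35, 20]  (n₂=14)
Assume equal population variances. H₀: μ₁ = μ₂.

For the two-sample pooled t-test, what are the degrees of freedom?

degrees of freedom = 20

df = n₁ + n₂ − 2 = 8 + 14 − 2 = 20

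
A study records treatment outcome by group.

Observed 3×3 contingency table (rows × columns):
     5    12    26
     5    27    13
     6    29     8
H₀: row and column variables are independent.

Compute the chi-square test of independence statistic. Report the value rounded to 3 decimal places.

test statistic = 18.936

Row totals [43, 45, 43], col totals [16, 68, 47], n=131
χ² = (5−5.25)²/5.25 + (12−22.32)²/22.32 + (26−15.43)²/15.43 + (5−5.50)²/5.50 + (27−23.36)²/23.36 + (13−16.15)²/16.15 + (6−5.25)²/5.25 + (29−22.32)²/22.32 + (8−15.43)²/15.43 = 18.9358
df = 4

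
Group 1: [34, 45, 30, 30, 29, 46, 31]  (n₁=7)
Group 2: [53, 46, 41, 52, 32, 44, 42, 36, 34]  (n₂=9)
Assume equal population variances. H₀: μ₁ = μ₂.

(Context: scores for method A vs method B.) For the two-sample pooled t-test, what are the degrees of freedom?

degrees of freedom = 14

df = n₁ + n₂ − 2 = 7 + 9 − 2 = 14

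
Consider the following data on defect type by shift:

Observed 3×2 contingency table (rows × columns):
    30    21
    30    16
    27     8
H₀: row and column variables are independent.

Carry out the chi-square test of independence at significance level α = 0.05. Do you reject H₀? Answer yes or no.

Row totals [51, 46, 35], col totals [87, 45], n=132
χ² = (30−33.61)²/33.61 + (21−17.39)²/17.39 + (30−30.32)²/30.32 + (16−15.68)²/15.68 + (27−23.07)²/23.07 + (8−11.93)²/11.93 = 3.1151
df = 2
p-value (upper-tail) = 0.21065
At α=0.05: p ≥ α → fail to reject H₀

reject H₀: no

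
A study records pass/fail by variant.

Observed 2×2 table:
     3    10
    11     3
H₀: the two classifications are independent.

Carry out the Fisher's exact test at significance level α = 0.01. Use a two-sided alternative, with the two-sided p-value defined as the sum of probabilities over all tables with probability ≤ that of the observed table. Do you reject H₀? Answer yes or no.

reject H₀: yes

Margins: r₁=13, r₂=14, c₁=14, c₂=13, n=27
p_obs = C(13,3)·C(14,11)/C(27,14); sum pmf over tables with pmf ≤ p_obs
p-value (two-sided) = 0.00703
At α=0.01: p < α → reject H₀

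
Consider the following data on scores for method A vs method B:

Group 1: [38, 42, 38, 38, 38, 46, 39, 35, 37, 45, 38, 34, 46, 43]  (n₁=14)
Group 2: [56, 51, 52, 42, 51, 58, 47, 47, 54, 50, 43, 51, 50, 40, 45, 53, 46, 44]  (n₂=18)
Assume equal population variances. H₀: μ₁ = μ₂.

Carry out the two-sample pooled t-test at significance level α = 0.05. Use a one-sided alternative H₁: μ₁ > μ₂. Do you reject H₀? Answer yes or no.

x̄₁=39.786, s₁=3.926, n₁=14
x̄₂=48.889, s₂=4.957, n₂=18
s_p² = [13·3.926² + 17·4.957²]/30 = 20.6045
SE = √(s_p²·(1/14+1/18)) = 1.6175
t = (39.786−48.889)/1.6175 = -5.6278
df = 30
p-value (one-sided, H₁ greater) = 1.00000
At α=0.05: p ≥ α → fail to reject H₀

reject H₀: no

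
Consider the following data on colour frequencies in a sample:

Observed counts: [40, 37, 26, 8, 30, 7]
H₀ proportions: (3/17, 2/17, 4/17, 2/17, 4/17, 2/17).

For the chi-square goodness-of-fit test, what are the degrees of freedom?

degrees of freedom = 5

df = k − 1 = 6 − 1 = 5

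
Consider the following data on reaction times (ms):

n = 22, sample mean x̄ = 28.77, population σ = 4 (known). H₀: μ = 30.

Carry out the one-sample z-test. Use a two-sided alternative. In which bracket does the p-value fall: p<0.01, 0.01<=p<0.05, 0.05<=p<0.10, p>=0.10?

p-value bracket: p>=0.10

SE = σ/√n = 4/√22 = 0.8528
z = (x̄−μ₀)/SE = (28.77−30)/0.8528 = -1.4423
p-value (two-sided) = 0.14922
→ bracket: p>=0.10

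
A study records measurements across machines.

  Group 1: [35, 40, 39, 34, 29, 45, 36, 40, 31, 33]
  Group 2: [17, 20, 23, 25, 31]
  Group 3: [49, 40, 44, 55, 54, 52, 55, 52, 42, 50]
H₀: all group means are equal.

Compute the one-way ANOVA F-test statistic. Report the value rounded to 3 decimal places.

test statistic = 44.313

Group means [36.20, 23.20, 49.30], grand mean 38.840
SSB = Σnᵢ(x̄ᵢ−x̄)² = 2386.860; SSW = ΣΣ(x−x̄ᵢ)² = 592.500
MSB = 2386.860/2 = 1193.4300; MSW = 592.500/22 = 26.9318
F = MSB/MSW = 44.3130
df = (2, 22)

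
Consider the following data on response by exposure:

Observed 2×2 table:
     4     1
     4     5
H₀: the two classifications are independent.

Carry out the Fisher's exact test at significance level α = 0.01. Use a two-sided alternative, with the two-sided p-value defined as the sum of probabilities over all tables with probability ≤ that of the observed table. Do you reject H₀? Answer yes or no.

Margins: r₁=5, r₂=9, c₁=8, c₂=6, n=14
p_obs = C(5,4)·C(9,4)/C(14,8); sum pmf over tables with pmf ≤ p_obs
p-value (two-sided) = 0.30070
At α=0.01: p ≥ α → fail to reject H₀

reject H₀: no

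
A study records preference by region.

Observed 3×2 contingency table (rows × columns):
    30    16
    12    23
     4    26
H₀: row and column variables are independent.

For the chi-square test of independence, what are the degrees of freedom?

degrees of freedom = 2

df = (r−1)(c−1) = (3−1)·(2−1) = 2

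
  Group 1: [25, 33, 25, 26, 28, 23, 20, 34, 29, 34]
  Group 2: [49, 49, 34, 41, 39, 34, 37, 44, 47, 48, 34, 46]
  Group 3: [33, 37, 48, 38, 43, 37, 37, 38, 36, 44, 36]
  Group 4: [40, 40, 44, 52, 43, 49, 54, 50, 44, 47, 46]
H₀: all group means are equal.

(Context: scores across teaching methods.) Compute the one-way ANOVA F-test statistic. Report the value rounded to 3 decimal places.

test statistic = 25.621

Group means [27.70, 41.83, 38.82, 46.27], grand mean 38.977
SSB = Σnᵢ(x̄ᵢ−x̄)² = 1955.392; SSW = ΣΣ(x−x̄ᵢ)² = 1017.585
MSB = 1955.392/3 = 651.7975; MSW = 1017.585/40 = 25.4396
F = MSB/MSW = 25.6214
df = (3, 40)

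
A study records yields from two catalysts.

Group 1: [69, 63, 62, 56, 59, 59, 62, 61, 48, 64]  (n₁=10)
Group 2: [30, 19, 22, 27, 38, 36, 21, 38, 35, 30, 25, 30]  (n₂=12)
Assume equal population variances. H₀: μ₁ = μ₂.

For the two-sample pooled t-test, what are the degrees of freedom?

df = n₁ + n₂ − 2 = 10 + 12 − 2 = 20

degrees of freedom = 20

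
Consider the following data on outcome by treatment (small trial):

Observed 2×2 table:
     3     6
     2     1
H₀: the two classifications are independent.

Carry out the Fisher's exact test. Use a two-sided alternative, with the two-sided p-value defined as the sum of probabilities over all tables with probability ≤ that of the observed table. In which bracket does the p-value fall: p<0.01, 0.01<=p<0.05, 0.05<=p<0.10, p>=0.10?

p-value bracket: p>=0.10

Margins: r₁=9, r₂=3, c₁=5, c₂=7, n=12
p_obs = C(9,3)·C(3,2)/C(12,5); sum pmf over tables with pmf ≤ p_obs
p-value (two-sided) = 0.52273
→ bracket: p>=0.10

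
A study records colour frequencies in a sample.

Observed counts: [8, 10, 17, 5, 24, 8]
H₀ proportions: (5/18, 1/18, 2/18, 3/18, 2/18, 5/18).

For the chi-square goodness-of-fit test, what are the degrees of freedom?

degrees of freedom = 5

df = k − 1 = 6 − 1 = 5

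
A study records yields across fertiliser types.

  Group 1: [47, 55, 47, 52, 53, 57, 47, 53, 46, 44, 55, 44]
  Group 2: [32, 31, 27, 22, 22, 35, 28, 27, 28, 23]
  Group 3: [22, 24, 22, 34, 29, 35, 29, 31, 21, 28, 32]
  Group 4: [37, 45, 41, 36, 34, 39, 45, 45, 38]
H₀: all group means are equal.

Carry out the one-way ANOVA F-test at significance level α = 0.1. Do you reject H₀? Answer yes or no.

reject H₀: yes

Group means [50.00, 27.50, 27.91, 40.00], grand mean 36.714
SSB = Σnᵢ(x̄ᵢ−x̄)² = 3917.162; SSW = ΣΣ(x−x̄ᵢ)² = 797.409
MSB = 3917.162/3 = 1305.7208; MSW = 797.409/38 = 20.9844
F = MSB/MSW = 62.2233
df = (3, 38)
p-value (upper-tail) = 0.00000
At α=0.1: p < α → reject H₀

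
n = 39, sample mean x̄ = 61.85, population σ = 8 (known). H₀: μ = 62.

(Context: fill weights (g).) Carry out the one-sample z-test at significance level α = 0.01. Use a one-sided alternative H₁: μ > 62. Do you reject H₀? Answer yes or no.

reject H₀: no

SE = σ/√n = 8/√39 = 1.2810
z = (x̄−μ₀)/SE = (61.85−62)/1.2810 = -0.1171
p-value (one-sided, H₁ greater) = 0.54661
At α=0.01: p ≥ α → fail to reject H₀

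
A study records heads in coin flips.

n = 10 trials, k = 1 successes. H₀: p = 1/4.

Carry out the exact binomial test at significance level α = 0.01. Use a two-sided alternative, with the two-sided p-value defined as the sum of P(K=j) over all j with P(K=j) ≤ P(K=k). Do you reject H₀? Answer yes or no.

Exact binomial: n=10, k=1, p₀=1/4=0.2500
P(X=j) = C(n,j)·p₀^j·(1−p₀)^(n−j); p = Σ P(X=j) over j with P(X=j) ≤ P(X=1)
p-value (two-sided) = 0.46815
At α=0.01: p ≥ α → fail to reject H₀

reject H₀: no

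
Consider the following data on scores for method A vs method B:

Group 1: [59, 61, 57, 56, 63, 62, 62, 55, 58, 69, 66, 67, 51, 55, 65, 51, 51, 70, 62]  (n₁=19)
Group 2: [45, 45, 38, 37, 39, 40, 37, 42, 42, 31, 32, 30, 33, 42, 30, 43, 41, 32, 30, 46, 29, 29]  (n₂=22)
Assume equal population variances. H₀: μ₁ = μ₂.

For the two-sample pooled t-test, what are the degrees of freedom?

degrees of freedom = 39

df = n₁ + n₂ − 2 = 19 + 22 − 2 = 39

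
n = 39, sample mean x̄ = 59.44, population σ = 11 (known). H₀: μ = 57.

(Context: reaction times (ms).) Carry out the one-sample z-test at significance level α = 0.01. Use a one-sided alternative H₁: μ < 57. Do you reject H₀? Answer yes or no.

SE = σ/√n = 11/√39 = 1.7614
z = (x̄−μ₀)/SE = (59.44−57)/1.7614 = 1.3853
p-value (one-sided, H₁ less) = 0.91701
At α=0.01: p ≥ α → fail to reject H₀

reject H₀: no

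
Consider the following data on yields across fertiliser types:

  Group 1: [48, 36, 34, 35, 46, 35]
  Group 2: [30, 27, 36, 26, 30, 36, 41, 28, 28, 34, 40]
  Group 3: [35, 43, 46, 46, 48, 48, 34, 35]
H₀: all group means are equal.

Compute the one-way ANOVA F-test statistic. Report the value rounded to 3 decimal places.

test statistic = 6.667

Group means [39.00, 32.36, 41.88], grand mean 37.000
SSB = Σnᵢ(x̄ᵢ−x̄)² = 450.580; SSW = ΣΣ(x−x̄ᵢ)² = 743.420
MSB = 450.580/2 = 225.2898; MSW = 743.420/22 = 33.7918
F = MSB/MSW = 6.6670
df = (2, 22)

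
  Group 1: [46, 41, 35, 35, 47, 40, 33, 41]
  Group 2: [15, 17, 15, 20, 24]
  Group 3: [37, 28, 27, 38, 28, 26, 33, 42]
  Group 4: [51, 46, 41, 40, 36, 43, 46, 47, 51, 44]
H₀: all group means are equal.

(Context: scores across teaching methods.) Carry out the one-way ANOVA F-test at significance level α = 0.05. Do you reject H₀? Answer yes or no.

reject H₀: yes

Group means [39.75, 18.20, 32.38, 44.50], grand mean 35.903
SSB = Σnᵢ(x̄ᵢ−x̄)² = 2524.035; SSW = ΣΣ(x−x̄ᵢ)² = 700.675
MSB = 2524.035/3 = 841.3449; MSW = 700.675/27 = 25.9509
F = MSB/MSW = 32.4206
df = (3, 27)
p-value (upper-tail) = 0.00000
At α=0.05: p < α → reject H₀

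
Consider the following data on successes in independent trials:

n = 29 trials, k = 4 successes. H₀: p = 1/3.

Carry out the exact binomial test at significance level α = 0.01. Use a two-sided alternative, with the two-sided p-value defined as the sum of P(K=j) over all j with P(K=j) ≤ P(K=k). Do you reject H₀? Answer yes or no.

reject H₀: no

Exact binomial: n=29, k=4, p₀=1/3=0.3333
P(X=j) = C(n,j)·p₀^j·(1−p₀)^(n−j); p = Σ P(X=j) over j with P(X=j) ≤ P(X=4)
p-value (two-sided) = 0.02872
At α=0.01: p ≥ α → fail to reject H₀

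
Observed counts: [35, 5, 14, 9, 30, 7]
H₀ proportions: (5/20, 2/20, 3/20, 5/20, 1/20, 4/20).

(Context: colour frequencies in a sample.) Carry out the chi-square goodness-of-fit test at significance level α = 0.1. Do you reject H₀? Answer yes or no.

reject H₀: yes

n = 100; E_i = n·p_i = [25.00, 10.00, 15.00, 25.00, 5.00, 20.00]
χ² = (35−25.00)²/25.00 + (5−10.00)²/10.00 + (14−15.00)²/15.00 + (9−25.00)²/25.00 + (30−5.00)²/5.00 + (7−20.00)²/20.00 = 150.2567
df = 5
p-value (upper-tail) = 0.00000
At α=0.1: p < α → reject H₀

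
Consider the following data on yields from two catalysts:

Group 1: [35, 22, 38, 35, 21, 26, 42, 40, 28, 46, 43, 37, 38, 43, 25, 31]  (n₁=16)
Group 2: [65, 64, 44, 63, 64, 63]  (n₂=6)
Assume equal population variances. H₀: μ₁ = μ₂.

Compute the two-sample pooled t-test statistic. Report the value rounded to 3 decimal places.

x̄₁=34.375, s₁=7.957, n₁=16
x̄₂=60.500, s₂=8.118, n₂=6
s_p² = [15·7.957² + 5·8.118²]/20 = 63.9625
SE = √(s_p²·(1/16+1/6)) = 3.8286
t = (34.375−60.500)/3.8286 = -6.8237
df = 20

test statistic = -6.824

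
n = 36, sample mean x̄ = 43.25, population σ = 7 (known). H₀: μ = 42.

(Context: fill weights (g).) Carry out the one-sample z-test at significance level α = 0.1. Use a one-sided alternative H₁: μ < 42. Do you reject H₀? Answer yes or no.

reject H₀: no

SE = σ/√n = 7/√36 = 1.1667
z = (x̄−μ₀)/SE = (43.25−42)/1.1667 = 1.0714
p-value (one-sided, H₁ less) = 0.85801
At α=0.1: p ≥ α → fail to reject H₀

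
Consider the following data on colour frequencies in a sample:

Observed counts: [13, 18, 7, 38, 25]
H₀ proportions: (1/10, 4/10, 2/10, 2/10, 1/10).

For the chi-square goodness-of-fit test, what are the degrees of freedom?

df = k − 1 = 5 − 1 = 4

degrees of freedom = 4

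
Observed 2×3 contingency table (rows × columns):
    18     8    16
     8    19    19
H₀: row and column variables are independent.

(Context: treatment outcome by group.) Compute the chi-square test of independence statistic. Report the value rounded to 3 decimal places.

test statistic = 8.420

Row totals [42, 46], col totals [26, 27, 35], n=88
χ² = (18−12.41)²/12.41 + (8−12.89)²/12.89 + (16−16.70)²/16.70 + (8−13.59)²/13.59 + (19−14.11)²/14.11 + (19−18.30)²/18.30 = 8.4204
df = 2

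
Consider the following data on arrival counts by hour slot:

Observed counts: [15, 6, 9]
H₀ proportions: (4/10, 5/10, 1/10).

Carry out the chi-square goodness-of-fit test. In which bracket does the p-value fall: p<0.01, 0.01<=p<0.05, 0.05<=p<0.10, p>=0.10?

p-value bracket: p<0.01

n = 30; E_i = n·p_i = [12.00, 15.00, 3.00]
χ² = (15−12.00)²/12.00 + (6−15.00)²/15.00 + (9−3.00)²/3.00 = 18.1500
df = 2
p-value (upper-tail) = 0.00011
→ bracket: p<0.01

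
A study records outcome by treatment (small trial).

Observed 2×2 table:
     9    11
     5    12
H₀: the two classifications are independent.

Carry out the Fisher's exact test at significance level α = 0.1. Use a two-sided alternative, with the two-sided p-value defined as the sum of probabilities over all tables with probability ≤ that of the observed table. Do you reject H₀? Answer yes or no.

Margins: r₁=20, r₂=17, c₁=14, c₂=23, n=37
p_obs = C(20,9)·C(17,5)/C(37,14); sum pmf over tables with pmf ≤ p_obs
p-value (two-sided) = 0.49786
At α=0.1: p ≥ α → fail to reject H₀

reject H₀: no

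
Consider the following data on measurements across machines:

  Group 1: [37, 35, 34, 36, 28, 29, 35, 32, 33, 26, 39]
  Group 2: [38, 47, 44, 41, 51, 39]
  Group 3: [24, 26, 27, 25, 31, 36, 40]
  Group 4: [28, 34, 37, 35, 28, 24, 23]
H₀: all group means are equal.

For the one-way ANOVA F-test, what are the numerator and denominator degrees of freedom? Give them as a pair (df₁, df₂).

k = 4 groups, N = 31 total
df = (k−1, N−k) = (4−1, 31−4) = (3, 27)

degrees of freedom = [3, 27]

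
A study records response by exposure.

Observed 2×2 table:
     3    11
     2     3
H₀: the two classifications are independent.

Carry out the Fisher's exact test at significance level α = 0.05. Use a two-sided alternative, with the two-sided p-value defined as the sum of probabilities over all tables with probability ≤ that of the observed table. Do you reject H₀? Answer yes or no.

reject H₀: no

Margins: r₁=14, r₂=5, c₁=5, c₂=14, n=19
p_obs = C(14,3)·C(5,2)/C(19,5); sum pmf over tables with pmf ≤ p_obs
p-value (two-sided) = 0.56957
At α=0.05: p ≥ α → fail to reject H₀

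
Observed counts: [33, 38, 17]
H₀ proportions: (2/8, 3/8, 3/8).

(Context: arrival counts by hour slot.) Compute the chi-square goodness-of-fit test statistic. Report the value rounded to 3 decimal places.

n = 88; E_i = n·p_i = [22.00, 33.00, 33.00]
χ² = (33−22.00)²/22.00 + (38−33.00)²/33.00 + (17−33.00)²/33.00 = 14.0152
df = 2

test statistic = 14.015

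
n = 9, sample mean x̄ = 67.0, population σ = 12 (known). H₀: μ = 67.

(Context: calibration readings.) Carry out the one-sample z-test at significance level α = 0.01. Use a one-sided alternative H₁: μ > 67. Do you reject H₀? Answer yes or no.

SE = σ/√n = 12/√9 = 4.0000
z = (x̄−μ₀)/SE = (67.0−67)/4.0000 = 0.0000
p-value (one-sided, H₁ greater) = 0.50000
At α=0.01: p ≥ α → fail to reject H₀

reject H₀: no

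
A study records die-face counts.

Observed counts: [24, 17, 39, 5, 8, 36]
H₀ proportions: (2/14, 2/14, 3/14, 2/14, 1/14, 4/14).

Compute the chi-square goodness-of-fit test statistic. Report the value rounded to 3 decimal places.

test statistic = 16.426

n = 129; E_i = n·p_i = [18.43, 18.43, 27.64, 18.43, 9.21, 36.86]
χ² = (24−18.43)²/18.43 + (17−18.43)²/18.43 + (39−27.64)²/27.64 + (5−18.43)²/18.43 + (8−9.21)²/9.21 + (36−36.86)²/36.86 = 16.4264
df = 5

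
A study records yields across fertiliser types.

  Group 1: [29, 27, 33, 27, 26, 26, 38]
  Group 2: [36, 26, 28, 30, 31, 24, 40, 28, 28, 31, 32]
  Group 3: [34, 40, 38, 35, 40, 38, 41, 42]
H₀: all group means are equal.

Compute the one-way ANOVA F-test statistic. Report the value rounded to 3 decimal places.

Group means [29.43, 30.36, 38.50], grand mean 32.615
SSB = Σnᵢ(x̄ᵢ−x̄)² = 403.894; SSW = ΣΣ(x−x̄ᵢ)² = 382.260
MSB = 403.894/2 = 201.9471; MSW = 382.260/23 = 16.6200
F = MSB/MSW = 12.1509
df = (2, 23)

test statistic = 12.151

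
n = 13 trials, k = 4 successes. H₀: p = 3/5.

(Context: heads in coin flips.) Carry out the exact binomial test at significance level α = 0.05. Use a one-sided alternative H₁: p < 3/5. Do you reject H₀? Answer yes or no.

Exact binomial: n=13, k=4, p₀=3/5=0.6000
P(X≤4) from Σ C(n,i)·p₀^i·(1−p₀)^(n−i)
p-value (one-sided, H₁ less) = 0.03208
At α=0.05: p < α → reject H₀

reject H₀: yes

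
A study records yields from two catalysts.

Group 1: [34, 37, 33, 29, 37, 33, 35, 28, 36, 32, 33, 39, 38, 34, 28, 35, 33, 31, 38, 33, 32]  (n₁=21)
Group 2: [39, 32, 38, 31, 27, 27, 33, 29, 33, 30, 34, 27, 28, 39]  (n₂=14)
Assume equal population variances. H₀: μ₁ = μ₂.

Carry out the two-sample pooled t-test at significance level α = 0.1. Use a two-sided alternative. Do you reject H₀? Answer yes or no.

reject H₀: no

x̄₁=33.714, s₁=3.149, n₁=21
x̄₂=31.929, s₂=4.341, n₂=14
s_p² = [20·3.149² + 13·4.341²]/33 = 13.4307
SE = √(s_p²·(1/21+1/14)) = 1.2645
t = (33.714−31.929)/1.2645 = 1.4122
df = 33
p-value (two-sided) = 0.16725
At α=0.1: p ≥ α → fail to reject H₀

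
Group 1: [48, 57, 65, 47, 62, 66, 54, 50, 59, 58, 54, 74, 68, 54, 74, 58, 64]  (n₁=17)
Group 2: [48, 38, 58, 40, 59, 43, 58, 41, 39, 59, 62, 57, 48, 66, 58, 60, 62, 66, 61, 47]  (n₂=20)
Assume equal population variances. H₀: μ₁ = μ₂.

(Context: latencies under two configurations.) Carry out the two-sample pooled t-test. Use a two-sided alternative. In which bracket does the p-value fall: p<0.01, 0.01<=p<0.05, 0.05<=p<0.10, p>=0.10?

p-value bracket: 0.01<=p<0.05

x̄₁=59.529, s₁=8.186, n₁=17
x̄₂=53.500, s₂=9.434, n₂=20
s_p² = [16·8.186² + 19·9.434²]/35 = 78.9496
SE = √(s_p²·(1/17+1/20)) = 2.9311
t = (59.529−53.500)/2.9311 = 2.0570
df = 35
p-value (two-sided) = 0.04720
→ bracket: 0.01<=p<0.05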